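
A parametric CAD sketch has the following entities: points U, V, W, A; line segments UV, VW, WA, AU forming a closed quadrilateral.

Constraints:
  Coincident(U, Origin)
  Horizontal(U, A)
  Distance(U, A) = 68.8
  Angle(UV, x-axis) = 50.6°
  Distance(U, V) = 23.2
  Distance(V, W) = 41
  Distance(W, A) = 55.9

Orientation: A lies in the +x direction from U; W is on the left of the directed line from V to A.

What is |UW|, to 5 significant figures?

64.194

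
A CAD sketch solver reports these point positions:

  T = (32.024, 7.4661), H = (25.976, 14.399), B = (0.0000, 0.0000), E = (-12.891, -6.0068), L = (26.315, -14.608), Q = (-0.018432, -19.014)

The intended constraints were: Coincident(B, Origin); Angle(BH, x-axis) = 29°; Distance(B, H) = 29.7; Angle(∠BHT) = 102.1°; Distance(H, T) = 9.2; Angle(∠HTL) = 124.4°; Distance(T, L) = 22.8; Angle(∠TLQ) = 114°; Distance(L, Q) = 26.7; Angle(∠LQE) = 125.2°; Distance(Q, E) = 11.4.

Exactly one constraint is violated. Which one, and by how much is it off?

Distance(Q, E) = 11.4 — off by 6.90.

B = (0.00, 0.00) ✓; BH at 29.00° ✓; |BH| = 29.70 ✓; ∠BHT = 102.1° ✓; |HT| = 9.200 ✓; ∠HTL = 124.4° ✓; |TL| = 22.80 ✓; ∠TLQ = 114.0° ✓; |LQ| = 26.70 ✓; ∠LQE = 125.2° ✓; |QE| = 18.30 ✗.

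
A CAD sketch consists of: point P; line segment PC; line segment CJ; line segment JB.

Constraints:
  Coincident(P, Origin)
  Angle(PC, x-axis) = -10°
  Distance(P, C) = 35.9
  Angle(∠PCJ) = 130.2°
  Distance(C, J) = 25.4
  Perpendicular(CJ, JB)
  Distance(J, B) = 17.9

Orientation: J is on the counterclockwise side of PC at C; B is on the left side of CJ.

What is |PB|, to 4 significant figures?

49.50

P is at the origin; PC runs at -10.0° with length 35.9, so C = 35.9·(cos -10.0°, sin -10.0°) = (35.35, -6.234). ∠PCJ = 130.2°, so CJ runs at -10.0° + (180° − 130.2°) = 39.80° from the x-axis; with |CJ| = 25.4, J = C + 25.4·(cos 39.80°, sin 39.80°) = (54.87, 10.02). The perpendicularity gives JB at right angles to CJ; with |JB| = 17.9 on the left of CJ, B = J + 17.9·(-0.6401, 0.7683) = (43.41, 23.78). Then |PB| = |B − P| = 49.50.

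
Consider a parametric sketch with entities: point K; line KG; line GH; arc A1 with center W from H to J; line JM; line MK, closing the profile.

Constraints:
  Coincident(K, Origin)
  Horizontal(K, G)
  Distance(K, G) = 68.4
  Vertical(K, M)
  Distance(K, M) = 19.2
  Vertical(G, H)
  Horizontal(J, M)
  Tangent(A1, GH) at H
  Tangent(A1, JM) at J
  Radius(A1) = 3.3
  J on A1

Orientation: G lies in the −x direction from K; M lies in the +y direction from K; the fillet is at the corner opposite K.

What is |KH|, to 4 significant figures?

70.22

K is at the origin; KG is horizontal with |KG| = 68.4 and G on the −x side, so G = (-68.40, 0.000). K and M share the same x with |KM| = 19.2 and M on the +y side, so M = (0.000, 19.20). The virtual corner opposite K is at (-68.40, 19.20). Since A1 is tangent to GH there, WH ⟂ GH and since A1 is tangent to JM there, WJ ⟂ JM, with radius 3.3, so the center W sits 3.3 in from both sides at W = (-65.10, 15.90). That places the tangent points at H = (-68.40, 15.90) on GH and J = (-65.10, 19.20) on JM. Then |KH| = |H − K| = 70.22.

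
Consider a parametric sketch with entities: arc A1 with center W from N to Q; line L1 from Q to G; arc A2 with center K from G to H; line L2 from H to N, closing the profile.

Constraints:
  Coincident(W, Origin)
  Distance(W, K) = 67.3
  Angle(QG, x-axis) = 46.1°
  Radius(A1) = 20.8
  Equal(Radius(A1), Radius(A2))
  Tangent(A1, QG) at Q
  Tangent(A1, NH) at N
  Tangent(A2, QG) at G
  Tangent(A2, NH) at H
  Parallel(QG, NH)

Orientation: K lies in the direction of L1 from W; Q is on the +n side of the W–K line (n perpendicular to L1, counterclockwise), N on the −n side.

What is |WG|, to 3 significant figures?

70.4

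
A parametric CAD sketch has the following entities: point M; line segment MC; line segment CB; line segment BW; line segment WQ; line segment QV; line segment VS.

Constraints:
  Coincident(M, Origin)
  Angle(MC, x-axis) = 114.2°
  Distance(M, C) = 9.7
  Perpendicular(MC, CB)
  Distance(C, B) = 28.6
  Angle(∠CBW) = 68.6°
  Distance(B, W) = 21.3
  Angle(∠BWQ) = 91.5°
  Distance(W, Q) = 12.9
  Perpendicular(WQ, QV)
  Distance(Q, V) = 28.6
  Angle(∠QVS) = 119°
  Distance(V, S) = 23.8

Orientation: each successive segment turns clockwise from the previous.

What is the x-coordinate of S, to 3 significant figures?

28.0

M is at the origin; MC runs at 114.2° with length 9.7, so C = (-3.98, 8.85). The perpendicularity gives CB at right angles to MC, so CB runs at 24.2°; with |CB| = 28.6, B = (22.1, 20.6). ∠CBW = 68.6° gives BW at -87.2° from the x-axis; with |BW| = 21.3, W = (23.2, -0.703). ∠BWQ = 91.5° gives WQ at -176° from the x-axis; with |WQ| = 12.9, Q = (10.3, -1.67). WQ ⟂ QV, so QV runs at 94.3°; with |QV| = 28.6, V = (8.14, 26.8). ∠QVS = 119.0° gives VS at 33.3° from the x-axis; with |VS| = 23.8, S = (28.0, 39.9). So S.x = 28.0.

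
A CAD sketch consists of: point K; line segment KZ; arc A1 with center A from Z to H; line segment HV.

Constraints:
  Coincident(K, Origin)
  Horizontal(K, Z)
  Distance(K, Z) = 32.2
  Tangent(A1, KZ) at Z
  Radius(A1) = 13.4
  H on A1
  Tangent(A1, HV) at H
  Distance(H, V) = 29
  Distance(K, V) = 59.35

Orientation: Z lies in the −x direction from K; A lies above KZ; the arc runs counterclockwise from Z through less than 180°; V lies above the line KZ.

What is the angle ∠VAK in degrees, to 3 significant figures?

125°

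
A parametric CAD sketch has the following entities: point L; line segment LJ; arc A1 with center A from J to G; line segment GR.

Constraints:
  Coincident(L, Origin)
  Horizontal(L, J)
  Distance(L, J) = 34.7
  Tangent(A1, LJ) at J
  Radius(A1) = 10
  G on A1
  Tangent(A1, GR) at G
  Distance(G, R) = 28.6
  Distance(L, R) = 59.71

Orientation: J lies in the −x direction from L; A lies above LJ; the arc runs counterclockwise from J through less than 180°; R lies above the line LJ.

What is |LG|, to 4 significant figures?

31.82

L is at the origin; LJ is horizontal with |LJ| = 34.7 and J on the −x side, so J = (-34.70, 0.000). Tangency of A1 to LJ means the radius AJ is perpendicular to LJ, so A = J + (0, 10) = (-34.70, 10.00). Since AG ⟂ GR (tangency), |AR| = √(10.0² + 28.6²) = 30.30 regardless of where G sits on A1. So R lies on both circle(L, 59.71) and circle(A, 30.30); the above-LJ intersection is R = (-45.95, 38.13). G is the foot of the tangent from R: G = (-27.16, 16.57).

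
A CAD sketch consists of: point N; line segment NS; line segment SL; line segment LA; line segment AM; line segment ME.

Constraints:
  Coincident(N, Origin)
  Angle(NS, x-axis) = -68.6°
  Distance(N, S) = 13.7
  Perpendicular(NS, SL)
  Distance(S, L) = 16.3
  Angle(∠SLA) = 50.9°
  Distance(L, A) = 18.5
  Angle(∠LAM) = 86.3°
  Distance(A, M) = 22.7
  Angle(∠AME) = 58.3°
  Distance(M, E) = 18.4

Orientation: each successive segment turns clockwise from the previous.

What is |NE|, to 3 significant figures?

20.5

∠LAM = 86.3° gives AM at -21.4° from the x-axis; with |AM| = 22.7, M = (16.6, -9.36). ∠AME = 58.3° gives ME at -143° from the x-axis; with |ME| = 18.4, E = (1.87, -20.4). Then |NE| = |E − N| = 20.5.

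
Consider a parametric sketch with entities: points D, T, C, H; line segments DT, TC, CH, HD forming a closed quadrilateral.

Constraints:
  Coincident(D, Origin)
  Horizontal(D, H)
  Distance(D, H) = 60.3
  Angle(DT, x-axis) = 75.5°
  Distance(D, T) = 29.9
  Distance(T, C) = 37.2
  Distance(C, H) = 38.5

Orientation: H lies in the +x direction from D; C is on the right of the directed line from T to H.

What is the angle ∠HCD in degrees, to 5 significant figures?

158.88°

D is at the origin; D and H share the same y with |DH| = 60.3 and H in +x, so H = (60.3, 0). DT runs at 75.5° with |DT| = 29.9, so T = (7.4864, 28.948). C is determined by |TC| = 37.2 and |CH| = 38.5 together: it lies at the intersection of circle(T, 37.2) and circle(H, 38.5). With |TH| = 60.227, the foot of the radical line on TH is 29.296 from T and the perpendicular offset is √(37.2² − 29.296²) = 22.925. Taking the right-of-TH solution: C = (22.158, -5.2370).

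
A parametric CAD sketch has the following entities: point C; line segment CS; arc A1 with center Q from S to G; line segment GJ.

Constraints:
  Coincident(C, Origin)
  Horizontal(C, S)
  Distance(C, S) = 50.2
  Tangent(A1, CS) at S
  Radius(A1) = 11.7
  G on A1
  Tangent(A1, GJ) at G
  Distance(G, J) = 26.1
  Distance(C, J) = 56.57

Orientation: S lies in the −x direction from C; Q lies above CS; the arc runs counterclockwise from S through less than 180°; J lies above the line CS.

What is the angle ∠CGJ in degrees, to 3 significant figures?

114°

C is at the origin; CS is horizontal with |CS| = 50.2 and S on the −x side, so S = (-50.2, 0.00). Since A1 is tangent to CS there, QS ⟂ CS, so Q = S + (0, 11.7) = (-50.2, 11.7). Since QG ⟂ GJ (tangency), |QJ| = √(11.7² + 26.1²) = 28.6 regardless of where G sits on A1. So J lies on both circle(C, 56.57) and circle(Q, 28.6); the above-CS intersection is J = (-41.1, 38.8). G is the foot of the tangent from J: G = (-38.6, 12.9).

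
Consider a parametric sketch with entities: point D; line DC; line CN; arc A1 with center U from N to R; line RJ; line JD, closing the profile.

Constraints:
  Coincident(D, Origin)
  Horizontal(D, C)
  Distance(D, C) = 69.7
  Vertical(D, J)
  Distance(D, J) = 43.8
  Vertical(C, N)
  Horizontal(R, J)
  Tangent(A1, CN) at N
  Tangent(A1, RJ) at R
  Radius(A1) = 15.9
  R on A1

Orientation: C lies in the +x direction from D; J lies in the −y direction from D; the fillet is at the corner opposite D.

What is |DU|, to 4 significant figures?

60.60

D is at the origin; DC is horizontal with |DC| = 69.7 and C on the +x side, so C = (69.70, 0.000). DJ is vertical with |DJ| = 43.8 and J on the −y side, so J = (0.000, -43.80). The virtual corner opposite D is at (69.70, -43.80). The tangent condition forces UN to be normal to CN and tangency of A1 to RJ means the radius UR is perpendicular to RJ, with radius 15.9, so the center U sits 15.9 in from both sides at U = (53.80, -27.90). Then |DU| = |U − D| = 60.60.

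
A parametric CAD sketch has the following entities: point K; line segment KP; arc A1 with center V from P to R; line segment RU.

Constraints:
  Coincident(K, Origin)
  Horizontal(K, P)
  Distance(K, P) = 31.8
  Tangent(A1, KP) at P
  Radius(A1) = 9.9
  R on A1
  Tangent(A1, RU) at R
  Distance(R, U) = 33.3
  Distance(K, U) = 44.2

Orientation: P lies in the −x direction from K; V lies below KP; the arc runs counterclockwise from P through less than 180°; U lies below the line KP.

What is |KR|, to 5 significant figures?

42.451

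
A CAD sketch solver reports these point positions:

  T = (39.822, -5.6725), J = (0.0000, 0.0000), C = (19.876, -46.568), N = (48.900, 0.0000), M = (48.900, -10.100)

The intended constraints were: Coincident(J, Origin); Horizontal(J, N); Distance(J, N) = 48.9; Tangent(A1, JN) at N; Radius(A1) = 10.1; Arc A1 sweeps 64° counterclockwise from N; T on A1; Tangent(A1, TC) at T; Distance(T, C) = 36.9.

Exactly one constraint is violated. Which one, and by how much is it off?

Distance(T, C) = 36.9 — off by 8.60.

J = (0.00, 0.00) ✓; J.y = 0.00, N.y = 0.00 ✓; |JN| = 48.90 ✓; ∠(MN, NJ) = 90.00° ✓; |MN| = 10.10 ✓; bearing(M→T) − bearing(M→N) = 64.00° ✓; |MT| = 10.10 ✓; ∠(MT, TC) = 90.00° ✓; |TC| = 45.50 ✗.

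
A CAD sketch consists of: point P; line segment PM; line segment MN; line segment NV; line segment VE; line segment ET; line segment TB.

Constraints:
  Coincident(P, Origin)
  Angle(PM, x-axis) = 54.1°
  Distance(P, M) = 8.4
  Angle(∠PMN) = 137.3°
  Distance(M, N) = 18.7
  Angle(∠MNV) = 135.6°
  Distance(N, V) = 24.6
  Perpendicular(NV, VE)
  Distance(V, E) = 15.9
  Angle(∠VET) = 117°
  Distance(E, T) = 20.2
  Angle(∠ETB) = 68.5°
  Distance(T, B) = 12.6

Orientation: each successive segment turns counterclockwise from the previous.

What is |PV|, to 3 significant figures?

44.0

P is at the origin; PM runs at 54.1° with length 8.4, so M = (4.93, 6.80). ∠PMN = 137.3° gives MN at 96.8° from the x-axis; with |MN| = 18.7, N = (2.71, 25.4). ∠MNV = 135.6° gives NV at 141° from the x-axis; with |NV| = 24.6, V = (-16.5, 40.8). Then |PV| = |V − P| = 44.0.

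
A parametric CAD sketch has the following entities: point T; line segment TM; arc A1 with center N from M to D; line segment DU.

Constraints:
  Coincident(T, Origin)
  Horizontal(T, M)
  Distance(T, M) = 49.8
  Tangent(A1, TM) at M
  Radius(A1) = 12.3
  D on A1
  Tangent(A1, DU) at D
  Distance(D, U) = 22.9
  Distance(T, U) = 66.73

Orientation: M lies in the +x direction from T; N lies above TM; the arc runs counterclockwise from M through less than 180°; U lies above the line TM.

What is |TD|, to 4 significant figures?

63.58

Checks: |TM| = 49.80 ✓; |ND| = 12.30 ✓; ∠(ND, DU) = 90.00° ✓; |DU| = 22.90 ✓; |TU| = 66.73 ✓.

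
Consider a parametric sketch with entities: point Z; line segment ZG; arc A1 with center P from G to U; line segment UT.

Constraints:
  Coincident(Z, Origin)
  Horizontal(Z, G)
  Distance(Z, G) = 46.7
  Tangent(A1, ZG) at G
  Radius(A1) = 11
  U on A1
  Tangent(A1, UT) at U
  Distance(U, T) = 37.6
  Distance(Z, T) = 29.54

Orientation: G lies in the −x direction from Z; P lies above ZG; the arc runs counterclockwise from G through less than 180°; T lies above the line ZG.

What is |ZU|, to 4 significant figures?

39.57

Checks: ∠(PG, GZ) = 90.00° ✓; |PU| = 11.00 ✓; ∠(PU, UT) = 90.00° ✓; |UT| = 37.60 ✓; |ZT| = 29.54 ✓.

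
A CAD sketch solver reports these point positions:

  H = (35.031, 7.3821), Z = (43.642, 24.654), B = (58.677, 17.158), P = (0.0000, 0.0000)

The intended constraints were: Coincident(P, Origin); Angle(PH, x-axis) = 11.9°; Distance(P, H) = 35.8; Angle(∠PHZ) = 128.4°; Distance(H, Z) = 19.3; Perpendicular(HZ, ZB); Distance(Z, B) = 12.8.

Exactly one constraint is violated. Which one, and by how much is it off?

Distance(Z, B) = 12.8 — off by 4.00.

P = (0.00, 0.00) ✓; PH at 11.90° ✓; |PH| = 35.80 ✓; ∠PHZ = 128.4° ✓; |HZ| = 19.30 ✓; ∠(HZ, ZB) = 90.00° ✓; |ZB| = 16.80 ✗.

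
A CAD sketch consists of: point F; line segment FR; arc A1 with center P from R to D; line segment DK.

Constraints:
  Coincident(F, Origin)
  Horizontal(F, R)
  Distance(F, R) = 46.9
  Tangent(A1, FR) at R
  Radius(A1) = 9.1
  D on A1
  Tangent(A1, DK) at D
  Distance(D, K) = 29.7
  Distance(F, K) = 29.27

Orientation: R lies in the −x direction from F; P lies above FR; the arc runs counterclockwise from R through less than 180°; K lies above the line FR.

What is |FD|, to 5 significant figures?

40.833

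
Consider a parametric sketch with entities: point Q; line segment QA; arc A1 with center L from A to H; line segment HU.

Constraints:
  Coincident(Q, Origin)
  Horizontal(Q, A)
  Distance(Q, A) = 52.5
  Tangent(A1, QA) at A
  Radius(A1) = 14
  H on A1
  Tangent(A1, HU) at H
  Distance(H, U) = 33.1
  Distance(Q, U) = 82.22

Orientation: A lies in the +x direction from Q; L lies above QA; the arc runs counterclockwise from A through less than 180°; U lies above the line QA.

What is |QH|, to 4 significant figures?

67.84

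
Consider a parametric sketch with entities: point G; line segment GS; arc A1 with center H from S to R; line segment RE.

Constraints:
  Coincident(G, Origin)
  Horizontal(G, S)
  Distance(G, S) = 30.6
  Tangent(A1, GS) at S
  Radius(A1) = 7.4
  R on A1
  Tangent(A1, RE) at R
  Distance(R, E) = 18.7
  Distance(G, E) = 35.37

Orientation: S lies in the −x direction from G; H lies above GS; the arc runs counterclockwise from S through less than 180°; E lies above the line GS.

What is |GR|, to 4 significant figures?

24.41

Checks: |HS| = 7.400 ✓; |HR| = 7.400 ✓; ∠(HR, RE) = 90.00° ✓; |RE| = 18.70 ✓; |GE| = 35.37 ✓.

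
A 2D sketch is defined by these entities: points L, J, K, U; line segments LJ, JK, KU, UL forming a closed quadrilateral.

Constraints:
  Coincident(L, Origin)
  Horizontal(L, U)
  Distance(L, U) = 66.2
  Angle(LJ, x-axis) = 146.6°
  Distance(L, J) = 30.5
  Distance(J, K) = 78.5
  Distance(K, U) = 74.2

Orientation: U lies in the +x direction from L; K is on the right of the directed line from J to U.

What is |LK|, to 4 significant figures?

53.27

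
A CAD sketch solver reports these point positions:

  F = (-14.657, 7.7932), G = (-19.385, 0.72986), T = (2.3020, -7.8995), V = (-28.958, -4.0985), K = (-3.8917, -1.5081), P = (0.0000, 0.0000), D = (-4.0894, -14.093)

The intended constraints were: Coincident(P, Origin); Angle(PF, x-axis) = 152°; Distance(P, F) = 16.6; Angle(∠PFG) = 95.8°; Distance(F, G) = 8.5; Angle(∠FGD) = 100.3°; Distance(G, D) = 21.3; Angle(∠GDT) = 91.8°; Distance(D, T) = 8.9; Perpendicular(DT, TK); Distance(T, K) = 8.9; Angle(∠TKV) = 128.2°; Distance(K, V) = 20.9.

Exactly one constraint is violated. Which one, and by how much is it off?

Distance(K, V) = 20.9 — off by 4.30.

P = (0.00, 0.00) ✓; PF at 152.0° ✓; |PF| = 16.60 ✓; ∠PFG = 95.80° ✓; |FG| = 8.500 ✓; ∠FGD = 100.3° ✓; |GD| = 21.30 ✓; ∠GDT = 91.80° ✓; |DT| = 8.900 ✓; ∠(DT, TK) = 90.00° ✓; |TK| = 8.900 ✓; ∠TKV = 128.2° ✓; |KV| = 25.20 ✗.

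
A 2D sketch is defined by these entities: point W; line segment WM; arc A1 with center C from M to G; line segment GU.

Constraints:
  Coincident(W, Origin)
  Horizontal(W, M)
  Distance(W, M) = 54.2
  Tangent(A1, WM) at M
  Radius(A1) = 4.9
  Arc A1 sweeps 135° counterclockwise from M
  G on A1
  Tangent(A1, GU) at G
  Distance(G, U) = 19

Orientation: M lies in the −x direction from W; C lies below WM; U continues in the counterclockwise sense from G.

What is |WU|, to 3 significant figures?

49.3

W is at the origin; W and M share the same y with |WM| = 54.2 and M on the −x side, so M = (-54.2, 0.00). A1 meets WM tangentially, so CM is at right angles to WM, so C = M + (0, -4.9) = (-54.2, -4.90). On A1, M sits at bearing 90° from C; a 135° counterclockwise sweep puts G at bearing 225°, so G = C + 4.9·(cos 225°, sin 225°) = (-57.7, -8.36). A1 meets GU tangentially, so CG is at right angles to GU, so GU runs along (−sin 225°, cos 225°); with |GU| = 19.0, U = (-44.2, -21.8). Then |WU| = |U − W| = 49.3.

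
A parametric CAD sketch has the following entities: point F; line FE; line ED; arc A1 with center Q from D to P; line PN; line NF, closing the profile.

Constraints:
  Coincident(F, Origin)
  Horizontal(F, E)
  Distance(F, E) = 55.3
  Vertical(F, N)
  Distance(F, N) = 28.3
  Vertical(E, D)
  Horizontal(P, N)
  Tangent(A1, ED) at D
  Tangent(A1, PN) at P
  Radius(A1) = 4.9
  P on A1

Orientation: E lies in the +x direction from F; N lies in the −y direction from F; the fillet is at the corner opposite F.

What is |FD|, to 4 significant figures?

60.05

F is at the origin; F and E share the same y with |FE| = 55.3 and E on the +x side, so E = (55.30, 0.000). FN is vertical with |FN| = 28.3 and N on the −y side, so N = (0.000, -28.30). The virtual corner opposite F is at (55.30, -28.30). Since A1 is tangent to ED there, QD ⟂ ED and A1 meets PN tangentially, so QP is at right angles to PN, with radius 4.9, so the center Q sits 4.9 in from both sides at Q = (50.40, -23.40). That places the tangent points at D = (55.30, -23.40) on ED and P = (50.40, -28.30) on PN. Then |FD| = |D − F| = 60.05.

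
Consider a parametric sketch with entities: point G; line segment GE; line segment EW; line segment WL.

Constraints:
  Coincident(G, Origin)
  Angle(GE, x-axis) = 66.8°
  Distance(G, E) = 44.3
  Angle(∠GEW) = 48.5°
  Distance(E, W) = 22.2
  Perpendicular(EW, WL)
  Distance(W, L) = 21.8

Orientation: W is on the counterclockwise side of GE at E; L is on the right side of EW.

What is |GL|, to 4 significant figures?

55.44

∠GEW = 48.5°, so EW runs at 66.8° + (180° − 48.5°) = 198.3° from the x-axis; with |EW| = 22.2, W = E + 22.2·(cos 198.3°, sin 198.3°) = (-3.626, 33.75). EW ⟂ WL; with |WL| = 21.8 on the right of EW, L = W + 21.8·(-0.3140, 0.9494) = (-10.47, 54.44). Then |GL| = |L − G| = 55.44.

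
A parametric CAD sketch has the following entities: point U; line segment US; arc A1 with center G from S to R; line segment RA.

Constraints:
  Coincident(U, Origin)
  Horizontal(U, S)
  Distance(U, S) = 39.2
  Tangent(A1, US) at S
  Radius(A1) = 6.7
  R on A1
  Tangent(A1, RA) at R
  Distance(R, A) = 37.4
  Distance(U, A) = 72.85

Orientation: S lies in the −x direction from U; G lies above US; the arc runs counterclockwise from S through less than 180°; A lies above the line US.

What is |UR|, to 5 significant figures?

36.790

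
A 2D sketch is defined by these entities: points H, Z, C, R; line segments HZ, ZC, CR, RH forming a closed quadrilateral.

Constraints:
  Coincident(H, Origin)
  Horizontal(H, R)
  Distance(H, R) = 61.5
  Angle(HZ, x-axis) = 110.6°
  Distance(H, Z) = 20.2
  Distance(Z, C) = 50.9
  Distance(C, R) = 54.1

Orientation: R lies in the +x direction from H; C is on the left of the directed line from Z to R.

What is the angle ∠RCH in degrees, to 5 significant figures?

65.782°

Checks: H = (0.00, 0.00) ✓; |ZC| = 50.90 ✓; |CR| = 54.10 ✓.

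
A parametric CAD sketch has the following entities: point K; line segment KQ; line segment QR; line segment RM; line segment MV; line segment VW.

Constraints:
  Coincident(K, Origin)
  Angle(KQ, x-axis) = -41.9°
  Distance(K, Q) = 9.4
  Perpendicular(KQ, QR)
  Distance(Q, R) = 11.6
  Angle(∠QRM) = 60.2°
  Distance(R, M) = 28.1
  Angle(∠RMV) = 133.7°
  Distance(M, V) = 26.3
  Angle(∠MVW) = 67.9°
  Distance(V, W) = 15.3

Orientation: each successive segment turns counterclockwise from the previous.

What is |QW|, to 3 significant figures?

30.1

∠RMV = 133.7° gives MV at -146° from the x-axis; with |MV| = 26.3, V = (-34.5, -6.54). ∠MVW = 67.9° gives VW at -33.7° from the x-axis; with |VW| = 15.3, W = (-21.8, -15.0). Then |QW| = |W − Q| = 30.1.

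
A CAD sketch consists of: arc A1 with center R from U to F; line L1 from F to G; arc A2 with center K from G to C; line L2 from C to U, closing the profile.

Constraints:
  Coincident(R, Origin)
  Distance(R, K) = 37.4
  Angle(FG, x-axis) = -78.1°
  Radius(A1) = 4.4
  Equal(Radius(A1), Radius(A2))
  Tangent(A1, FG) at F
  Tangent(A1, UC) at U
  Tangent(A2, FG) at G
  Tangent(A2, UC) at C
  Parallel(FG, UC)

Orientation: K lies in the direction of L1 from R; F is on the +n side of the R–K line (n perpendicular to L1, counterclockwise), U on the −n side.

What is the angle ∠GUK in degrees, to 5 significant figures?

6.5307°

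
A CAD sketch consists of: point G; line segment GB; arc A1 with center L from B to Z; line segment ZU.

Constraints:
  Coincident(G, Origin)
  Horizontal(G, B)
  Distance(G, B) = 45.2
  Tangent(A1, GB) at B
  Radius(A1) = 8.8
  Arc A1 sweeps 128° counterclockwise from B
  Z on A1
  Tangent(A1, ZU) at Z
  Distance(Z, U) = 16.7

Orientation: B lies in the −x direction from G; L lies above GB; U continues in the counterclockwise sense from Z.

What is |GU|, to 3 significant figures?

55.7

G is at the origin; GB is horizontal with |GB| = 45.2 and B on the −x side, so B = (-45.2, 0.00). A1 meets GB tangentially, so LB is at right angles to GB, so L = B + (0, 8.8) = (-45.2, 8.80). On A1, B sits at bearing -90° from L; a 128° counterclockwise sweep puts Z at bearing 38°, so Z = L + 8.8·(cos 38°, sin 38°) = (-38.3, 14.2). A1 meets ZU tangentially, so LZ is at right angles to ZU, so ZU runs along (−sin 38°, cos 38°); with |ZU| = 16.7, U = (-48.5, 27.4). Then |GU| = |U − G| = 55.7.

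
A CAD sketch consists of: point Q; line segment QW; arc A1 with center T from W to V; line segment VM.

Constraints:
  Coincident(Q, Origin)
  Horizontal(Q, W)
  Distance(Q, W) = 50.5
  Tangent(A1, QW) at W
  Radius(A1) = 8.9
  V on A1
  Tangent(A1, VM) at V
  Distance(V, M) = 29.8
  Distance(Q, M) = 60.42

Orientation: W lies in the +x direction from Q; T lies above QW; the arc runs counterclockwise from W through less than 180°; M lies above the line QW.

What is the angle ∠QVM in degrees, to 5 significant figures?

76.638°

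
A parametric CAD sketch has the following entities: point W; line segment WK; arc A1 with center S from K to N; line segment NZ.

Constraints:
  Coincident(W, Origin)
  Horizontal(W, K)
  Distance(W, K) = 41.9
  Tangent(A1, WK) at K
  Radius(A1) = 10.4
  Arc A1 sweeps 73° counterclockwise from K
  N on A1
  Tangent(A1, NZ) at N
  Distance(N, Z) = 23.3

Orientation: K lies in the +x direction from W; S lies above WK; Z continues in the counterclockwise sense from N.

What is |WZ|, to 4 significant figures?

65.72

On A1, K sits at bearing -90° from S; a 73° counterclockwise sweep puts N at bearing -17°, so N = S + 10.4·(cos -17°, sin -17°) = (51.85, 7.359). Since A1 is tangent to NZ there, SN ⟂ NZ, so NZ runs along (−sin -17°, cos -17°); with |NZ| = 23.3, Z = (58.66, 29.64). Then |WZ| = |Z − W| = 65.72.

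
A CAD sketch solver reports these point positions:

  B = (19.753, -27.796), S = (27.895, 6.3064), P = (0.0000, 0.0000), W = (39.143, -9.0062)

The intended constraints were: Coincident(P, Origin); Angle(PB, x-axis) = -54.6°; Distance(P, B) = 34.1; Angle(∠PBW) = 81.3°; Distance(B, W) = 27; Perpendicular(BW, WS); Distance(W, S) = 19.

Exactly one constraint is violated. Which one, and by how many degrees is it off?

Perpendicular(BW, WS) — off by 7.80°.

P = (0.00, 0.00) ✓; PB at -54.60° ✓; |PB| = 34.10 ✓; ∠PBW = 81.30° ✓; |BW| = 27.00 ✓; ∠(BW, WS) = 82.20° ✗; |WS| = 19.00 ✓.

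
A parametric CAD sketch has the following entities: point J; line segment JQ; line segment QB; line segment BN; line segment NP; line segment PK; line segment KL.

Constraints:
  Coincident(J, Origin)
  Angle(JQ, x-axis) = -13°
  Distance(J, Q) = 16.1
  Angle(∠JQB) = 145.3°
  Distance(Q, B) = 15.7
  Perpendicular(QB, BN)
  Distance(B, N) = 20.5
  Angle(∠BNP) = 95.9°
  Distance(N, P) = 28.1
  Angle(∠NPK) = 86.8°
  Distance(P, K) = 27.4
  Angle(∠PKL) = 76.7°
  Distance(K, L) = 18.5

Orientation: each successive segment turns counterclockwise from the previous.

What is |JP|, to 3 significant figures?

14.3

J is at the origin; JQ runs at -13.0° with length 16.1, so Q = (15.7, -3.62). ∠JQB = 145.3° gives QB at 21.7° from the x-axis; with |QB| = 15.7, B = (30.3, 2.18). QB is perpendicular to BN, so BN runs at 112°; with |BN| = 20.5, N = (22.7, 21.2). ∠BNP = 95.9° gives NP at -164° from the x-axis; with |NP| = 28.1, P = (-4.34, 13.6). Then |JP| = |P − J| = 14.3.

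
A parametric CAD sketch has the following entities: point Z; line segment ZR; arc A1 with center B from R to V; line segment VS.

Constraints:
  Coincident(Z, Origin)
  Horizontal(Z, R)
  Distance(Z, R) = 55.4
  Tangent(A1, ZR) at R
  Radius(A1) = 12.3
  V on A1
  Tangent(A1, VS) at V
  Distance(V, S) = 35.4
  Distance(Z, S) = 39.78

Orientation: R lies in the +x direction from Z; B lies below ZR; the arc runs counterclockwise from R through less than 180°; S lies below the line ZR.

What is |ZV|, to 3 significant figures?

46.1

Checks: |BV| = 12.30 ✓; ∠(BV, VS) = 90.00° ✓; |VS| = 35.40 ✓; |ZS| = 39.78 ✓.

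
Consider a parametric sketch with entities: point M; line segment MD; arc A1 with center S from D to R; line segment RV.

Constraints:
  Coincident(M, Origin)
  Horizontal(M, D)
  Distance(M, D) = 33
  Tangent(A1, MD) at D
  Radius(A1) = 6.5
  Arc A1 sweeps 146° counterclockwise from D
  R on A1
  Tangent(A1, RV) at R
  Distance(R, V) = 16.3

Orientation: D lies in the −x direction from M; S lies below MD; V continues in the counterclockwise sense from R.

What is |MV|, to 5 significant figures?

31.237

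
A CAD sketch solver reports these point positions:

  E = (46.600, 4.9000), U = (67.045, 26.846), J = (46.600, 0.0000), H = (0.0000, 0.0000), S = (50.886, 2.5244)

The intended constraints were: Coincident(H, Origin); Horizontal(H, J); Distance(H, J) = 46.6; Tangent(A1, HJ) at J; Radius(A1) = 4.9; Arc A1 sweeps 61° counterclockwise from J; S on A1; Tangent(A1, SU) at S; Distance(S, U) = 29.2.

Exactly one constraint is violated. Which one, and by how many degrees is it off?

Tangent(A1, SU) at S — off by 4.60°.

H = (0.00, 0.00) ✓; H.y = 0.00, J.y = 0.00 ✓; |HJ| = 46.60 ✓; ∠(EJ, JH) = 90.00° ✓; |EJ| = 4.900 ✓; bearing(E→S) − bearing(E→J) = 61.00° ✓; |ES| = 4.900 ✓; ∠(ES, SU) = 94.60° ✗; |SU| = 29.20 ✓.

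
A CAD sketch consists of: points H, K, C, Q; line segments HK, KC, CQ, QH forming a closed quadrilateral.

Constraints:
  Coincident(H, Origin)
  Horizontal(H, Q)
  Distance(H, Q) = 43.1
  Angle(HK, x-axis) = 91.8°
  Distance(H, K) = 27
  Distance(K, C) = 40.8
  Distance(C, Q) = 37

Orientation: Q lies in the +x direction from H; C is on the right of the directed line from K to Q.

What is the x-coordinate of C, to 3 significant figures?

8.37

Checks: H = (0.00, 0.00) ✓; |KC| = 40.80 ✓; |CQ| = 37.00 ✓.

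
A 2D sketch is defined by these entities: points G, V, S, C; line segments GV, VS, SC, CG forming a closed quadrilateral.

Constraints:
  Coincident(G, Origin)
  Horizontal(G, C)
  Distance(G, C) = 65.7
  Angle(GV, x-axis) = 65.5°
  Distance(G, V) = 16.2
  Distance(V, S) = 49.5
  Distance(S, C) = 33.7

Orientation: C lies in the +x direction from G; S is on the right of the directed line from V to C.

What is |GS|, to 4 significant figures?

45.62

Checks: |VS| = 49.50 ✓; |SC| = 33.70 ✓.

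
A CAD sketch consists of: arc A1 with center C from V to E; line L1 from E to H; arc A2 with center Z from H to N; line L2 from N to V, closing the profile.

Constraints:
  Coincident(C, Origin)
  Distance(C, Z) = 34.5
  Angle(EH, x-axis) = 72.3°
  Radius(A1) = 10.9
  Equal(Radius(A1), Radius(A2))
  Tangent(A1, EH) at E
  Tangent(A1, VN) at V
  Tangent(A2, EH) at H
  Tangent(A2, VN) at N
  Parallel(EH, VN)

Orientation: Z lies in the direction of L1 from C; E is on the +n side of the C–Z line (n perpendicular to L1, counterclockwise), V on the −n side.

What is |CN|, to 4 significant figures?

36.18

The slot axis is L1's direction at 72.3°, so u = (cos 72.3°, sin 72.3°) = (0.3040, 0.9527) and n = (−sin 72.3°, cos 72.3°) = (-0.9527, 0.3040). C is at the origin and Z lies 34.5 along u from C, so Z = 34.5·u = (10.49, 32.87). Tangency of A1 to both parallel lines with radius 10.9 puts E and V at C ± 10.9·n: E = (-10.38, 3.314), V = (10.38, -3.314). Equal radii place H and N the same way about Z: H = Z + 10.9·n = (0.1051, 36.18), N = Z − 10.9·n = (20.87, 29.55). Then |CN| = |N − C| = 36.18.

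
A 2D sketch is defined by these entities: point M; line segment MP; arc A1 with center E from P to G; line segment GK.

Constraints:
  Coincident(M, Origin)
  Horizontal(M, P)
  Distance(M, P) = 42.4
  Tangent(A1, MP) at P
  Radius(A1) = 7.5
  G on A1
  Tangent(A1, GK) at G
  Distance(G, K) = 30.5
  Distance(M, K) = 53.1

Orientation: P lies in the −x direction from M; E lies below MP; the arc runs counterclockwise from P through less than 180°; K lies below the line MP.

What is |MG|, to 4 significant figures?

50.36

M is at the origin; M and P share the same y with |MP| = 42.4 and P on the −x side, so P = (-42.40, 0.000). A1 meets MP tangentially, so EP is at right angles to MP, so E = P + (0, -7.5) = (-42.40, -7.500). Since EG ⟂ GK (tangency), |EK| = √(7.5² + 30.5²) = 31.41 regardless of where G sits on A1. So K lies on both circle(M, 53.1) and circle(E, 31.41); the below-MP intersection is K = (-36.69, -38.39). G is the foot of the tangent from K: G = (-49.24, -10.59).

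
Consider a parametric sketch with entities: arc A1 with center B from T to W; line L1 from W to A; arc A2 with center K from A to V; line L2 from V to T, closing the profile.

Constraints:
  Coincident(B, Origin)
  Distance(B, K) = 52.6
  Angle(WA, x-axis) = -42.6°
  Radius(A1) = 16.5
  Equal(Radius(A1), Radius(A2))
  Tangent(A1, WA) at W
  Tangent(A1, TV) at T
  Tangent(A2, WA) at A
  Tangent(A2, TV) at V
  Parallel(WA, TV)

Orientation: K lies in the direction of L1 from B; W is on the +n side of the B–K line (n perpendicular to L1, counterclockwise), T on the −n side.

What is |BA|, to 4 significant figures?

55.13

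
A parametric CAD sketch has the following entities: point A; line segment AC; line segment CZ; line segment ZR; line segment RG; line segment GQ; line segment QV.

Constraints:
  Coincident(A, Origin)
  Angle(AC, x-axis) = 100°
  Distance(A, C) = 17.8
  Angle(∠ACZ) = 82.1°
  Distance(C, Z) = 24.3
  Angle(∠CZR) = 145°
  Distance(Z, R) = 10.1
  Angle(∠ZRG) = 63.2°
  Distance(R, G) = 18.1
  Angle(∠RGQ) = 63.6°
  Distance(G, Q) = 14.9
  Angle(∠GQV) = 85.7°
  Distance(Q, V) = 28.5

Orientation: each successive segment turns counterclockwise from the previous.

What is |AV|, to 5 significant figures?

45.453

∠RGQ = 63.6° gives GQ at 106.10° from the x-axis; with |GQ| = 14.9, Q = (-18.631, 13.085). ∠GQV = 85.7° gives QV at -159.60° from the x-axis; with |QV| = 28.5, V = (-45.343, 3.1502). Then |AV| = |V − A| = 45.453.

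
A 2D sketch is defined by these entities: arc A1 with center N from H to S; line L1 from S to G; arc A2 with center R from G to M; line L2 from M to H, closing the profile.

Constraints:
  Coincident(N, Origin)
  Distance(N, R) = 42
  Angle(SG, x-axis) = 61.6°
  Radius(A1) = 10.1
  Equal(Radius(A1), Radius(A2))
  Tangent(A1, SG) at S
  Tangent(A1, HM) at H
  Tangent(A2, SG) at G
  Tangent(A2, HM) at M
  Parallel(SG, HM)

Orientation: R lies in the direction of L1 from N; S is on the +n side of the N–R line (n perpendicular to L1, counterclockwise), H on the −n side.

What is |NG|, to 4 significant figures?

43.20

The slot axis is L1's direction at 61.6°, so u = (cos 61.6°, sin 61.6°) = (0.4756, 0.8796) and n = (−sin 61.6°, cos 61.6°) = (-0.8796, 0.4756). N is at the origin and R lies 42.0 along u from N, so R = 42.0·u = (19.98, 36.95). Tangency of A1 to both parallel lines with radius 10.1 puts S and H at N ± 10.1·n: S = (-8.884, 4.804), H = (8.884, -4.804). Equal radii place G and M the same way about R: G = R + 10.1·n = (11.09, 41.75), M = R − 10.1·n = (28.86, 32.14). Then |NG| = |G − N| = 43.20.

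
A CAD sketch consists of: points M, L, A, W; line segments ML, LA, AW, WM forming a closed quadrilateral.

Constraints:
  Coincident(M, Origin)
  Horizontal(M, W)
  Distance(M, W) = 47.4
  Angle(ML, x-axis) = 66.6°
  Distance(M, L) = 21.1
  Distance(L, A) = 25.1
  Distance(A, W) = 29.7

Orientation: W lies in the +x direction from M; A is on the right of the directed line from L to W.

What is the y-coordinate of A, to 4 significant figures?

-3.840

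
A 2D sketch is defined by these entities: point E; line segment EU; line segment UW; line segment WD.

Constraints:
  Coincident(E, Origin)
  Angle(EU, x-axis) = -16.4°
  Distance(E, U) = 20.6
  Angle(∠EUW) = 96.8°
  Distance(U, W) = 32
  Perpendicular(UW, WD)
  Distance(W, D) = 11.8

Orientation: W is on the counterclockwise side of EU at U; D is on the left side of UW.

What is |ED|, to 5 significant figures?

35.510

E is at the origin; EU runs at -16.4° with length 20.6, so U = 20.6·(cos -16.4°, sin -16.4°) = (19.762, -5.8162). ∠EUW = 96.8°, so UW runs at -16.4° + (180° − 96.8°) = 66.800° from the x-axis; with |UW| = 32.0, W = U + 32.0·(cos 66.800°, sin 66.800°) = (32.368, 23.596). UW ⟂ WD; with |WD| = 11.8 on the left of UW, D = W + 11.8·(-0.91914, 0.39394) = (21.522, 28.245). Then |ED| = |D − E| = 35.510.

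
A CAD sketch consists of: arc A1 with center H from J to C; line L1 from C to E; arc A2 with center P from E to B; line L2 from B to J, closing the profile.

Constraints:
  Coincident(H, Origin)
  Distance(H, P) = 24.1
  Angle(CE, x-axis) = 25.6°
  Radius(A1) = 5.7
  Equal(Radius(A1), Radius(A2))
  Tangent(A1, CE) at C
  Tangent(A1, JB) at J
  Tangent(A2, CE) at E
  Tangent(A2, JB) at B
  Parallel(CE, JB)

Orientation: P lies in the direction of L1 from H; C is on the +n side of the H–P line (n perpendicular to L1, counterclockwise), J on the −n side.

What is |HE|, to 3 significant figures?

24.8

Tangency of A1 to both parallel lines with radius 5.7 puts C and J at H ± 5.7·n: C = (-2.46, 5.14), J = (2.46, -5.14). Equal radii place E and B the same way about P: E = P + 5.7·n = (19.3, 15.6), B = P − 5.7·n = (24.2, 5.27). Then |HE| = |E − H| = 24.8.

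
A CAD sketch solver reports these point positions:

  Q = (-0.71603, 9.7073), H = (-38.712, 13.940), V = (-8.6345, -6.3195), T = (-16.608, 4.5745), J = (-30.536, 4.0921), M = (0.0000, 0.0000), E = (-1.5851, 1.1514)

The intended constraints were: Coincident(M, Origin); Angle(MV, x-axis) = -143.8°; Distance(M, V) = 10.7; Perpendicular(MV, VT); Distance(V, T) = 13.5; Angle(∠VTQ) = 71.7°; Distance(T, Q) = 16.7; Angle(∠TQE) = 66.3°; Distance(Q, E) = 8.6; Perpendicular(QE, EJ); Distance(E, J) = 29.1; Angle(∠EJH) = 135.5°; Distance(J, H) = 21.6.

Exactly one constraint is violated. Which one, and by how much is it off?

Distance(J, H) = 21.6 — off by 8.80.

M = (0.00, 0.00) ✓; MV at -143.8° ✓; |MV| = 10.70 ✓; ∠(MV, VT) = 90.00° ✓; |VT| = 13.50 ✓; ∠VTQ = 71.70° ✓; |TQ| = 16.70 ✓; ∠TQE = 66.30° ✓; |QE| = 8.600 ✓; ∠(QE, EJ) = 90.00° ✓; |EJ| = 29.10 ✓; ∠EJH = 135.5° ✓; |JH| = 12.80 ✗.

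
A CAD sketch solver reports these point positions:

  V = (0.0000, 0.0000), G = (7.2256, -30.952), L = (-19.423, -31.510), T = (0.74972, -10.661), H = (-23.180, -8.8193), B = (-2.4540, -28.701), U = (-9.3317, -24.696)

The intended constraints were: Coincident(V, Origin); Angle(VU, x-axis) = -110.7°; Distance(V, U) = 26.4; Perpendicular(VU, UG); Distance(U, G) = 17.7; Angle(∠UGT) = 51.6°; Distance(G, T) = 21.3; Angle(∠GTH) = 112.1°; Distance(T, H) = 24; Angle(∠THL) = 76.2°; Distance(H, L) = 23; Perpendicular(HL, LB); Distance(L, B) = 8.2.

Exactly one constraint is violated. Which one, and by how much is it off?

Distance(L, B) = 8.2 — off by 9.00.

V = (0.00, 0.00) ✓; VU at -110.7° ✓; |VU| = 26.40 ✓; ∠(VU, UG) = 90.00° ✓; |UG| = 17.70 ✓; ∠UGT = 51.60° ✓; |GT| = 21.30 ✓; ∠GTH = 112.1° ✓; |TH| = 24.00 ✓; ∠THL = 76.20° ✓; |HL| = 23.00 ✓; ∠(HL, LB) = 90.00° ✓; |LB| = 17.20 ✗.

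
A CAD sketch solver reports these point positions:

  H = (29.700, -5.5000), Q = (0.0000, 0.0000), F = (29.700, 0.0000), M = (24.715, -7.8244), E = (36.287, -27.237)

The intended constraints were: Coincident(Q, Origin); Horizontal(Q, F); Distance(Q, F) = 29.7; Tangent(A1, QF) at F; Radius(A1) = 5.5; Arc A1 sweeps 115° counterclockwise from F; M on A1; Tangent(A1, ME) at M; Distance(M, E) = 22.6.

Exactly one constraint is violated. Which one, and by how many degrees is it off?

Tangent(A1, ME) at M — off by 5.80°.

Q = (0.00, 0.00) ✓; Q.y = 0.00, F.y = 0.00 ✓; |QF| = 29.70 ✓; ∠(HF, FQ) = 90.00° ✓; |HF| = 5.500 ✓; bearing(H→M) − bearing(H→F) = 115.0° ✓; |HM| = 5.500 ✓; ∠(HM, ME) = 84.20° ✗; |ME| = 22.60 ✓.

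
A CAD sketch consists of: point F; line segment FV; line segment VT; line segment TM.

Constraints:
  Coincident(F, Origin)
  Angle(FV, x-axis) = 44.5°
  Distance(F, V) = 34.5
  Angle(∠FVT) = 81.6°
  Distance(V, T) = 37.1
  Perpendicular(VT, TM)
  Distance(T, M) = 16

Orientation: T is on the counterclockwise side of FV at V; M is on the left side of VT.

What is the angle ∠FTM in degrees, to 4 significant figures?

43.21°

∠FVT = 81.6°, so VT runs at 44.5° + (180° − 81.6°) = 142.9° from the x-axis; with |VT| = 37.1, T = V + 37.1·(cos 142.9°, sin 142.9°) = (-4.983, 46.56). VT is perpendicular to TM; with |TM| = 16.0 on the left of VT, M = T + 16.0·(-0.6032, -0.7976) = (-14.63, 33.80). Then cos ∠FTM = TF·TM / (|TF||TM|), giving 43.21°.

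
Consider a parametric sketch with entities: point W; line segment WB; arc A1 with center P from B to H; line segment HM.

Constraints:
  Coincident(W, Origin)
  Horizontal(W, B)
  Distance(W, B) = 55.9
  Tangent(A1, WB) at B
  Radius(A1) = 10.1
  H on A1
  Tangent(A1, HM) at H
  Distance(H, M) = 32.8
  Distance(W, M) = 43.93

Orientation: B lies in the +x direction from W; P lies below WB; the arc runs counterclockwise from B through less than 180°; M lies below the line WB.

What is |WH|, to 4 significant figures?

47.61

Checks: W.y = 0.00, B.y = 0.00 ✓; |PH| = 10.10 ✓; ∠(PH, HM) = 90.00° ✓; |HM| = 32.80 ✓; |WM| = 43.93 ✓.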